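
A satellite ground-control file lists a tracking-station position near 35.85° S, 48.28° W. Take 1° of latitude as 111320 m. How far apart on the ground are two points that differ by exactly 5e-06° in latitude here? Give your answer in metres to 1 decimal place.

0.6 metres

5e-06° × 111320 m/° = 0.5566 m.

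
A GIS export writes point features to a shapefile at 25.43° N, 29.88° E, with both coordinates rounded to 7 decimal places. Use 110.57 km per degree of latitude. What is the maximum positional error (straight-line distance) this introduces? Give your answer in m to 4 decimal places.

Rounding to 7 decimal places leaves each coordinate within ±5e-08° of the true value.
Latitude error → 5e-08 × 110570 = 0.0055285 m along the meridian.
E–W at 25.43°: 5e-08° × 110570 × cos 25.43° = 5e-08 × 110570 × 0.9031 ≈ 0.00499285 m.
The two errors are perpendicular, so the maximum displacement is √(0.0055285² + 0.00499285²) ≈ 0.00744935 m.

0.0074 m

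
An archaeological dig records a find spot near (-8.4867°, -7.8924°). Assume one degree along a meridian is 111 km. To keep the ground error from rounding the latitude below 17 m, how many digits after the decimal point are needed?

One degree of latitude covers 111000 m.
N decimal places → at most half a unit in the last place, 0.5 × 10⁻ᴺ° = 111000/2 × 10⁻ᴺ m.
Need 0.5 × 111000 × 10⁻ᴺ ≤ 17 → 10⁻ᴺ ≤ 3.063e-04, so N ≥ 3.51.
At 3 places the error can reach 55.5 m, but 4 places keeps it to 5.55 m.

4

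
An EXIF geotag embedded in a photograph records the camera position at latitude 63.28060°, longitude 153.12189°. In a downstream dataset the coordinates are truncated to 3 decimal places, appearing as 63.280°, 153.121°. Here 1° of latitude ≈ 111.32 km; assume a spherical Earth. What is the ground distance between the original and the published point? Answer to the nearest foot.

263 feet

Δlat = 63.28060 − 63.280 = +0.00060°; Δlon = 153.12189 − 153.121 = +0.00089°.
North–south shift: 0.00060 × 111320 = 66.792 m.
East–west at this latitude: 0.00089° × 111320 × cos 63.28° ≈ 0.00089 × 50052.9 = 44.5471 m.
Hypotenuse of the two orthogonal shifts: √(66.792² + 44.5471²) = 80.2846 m.
Converting: 80.2846 m × 3.2808 ft/m ≈ 263.4 ft.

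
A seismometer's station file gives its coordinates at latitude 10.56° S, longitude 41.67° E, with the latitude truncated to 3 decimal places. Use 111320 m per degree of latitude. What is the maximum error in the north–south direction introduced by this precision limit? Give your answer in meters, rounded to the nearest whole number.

Truncating at 3 decimal places can drop up to a full unit in the last place, so the latitude may be off by as much as 0.001°.
So the N–S error is at most 0.001 × 111320 = 111.32 m.

111 meters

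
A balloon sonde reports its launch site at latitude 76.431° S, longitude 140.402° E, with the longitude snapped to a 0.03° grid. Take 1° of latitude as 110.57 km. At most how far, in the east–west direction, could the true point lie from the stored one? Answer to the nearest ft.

1277 ft

With a 0.03° grid the true value lies within half a step, ±0.03°/2 = ±0.015°, of the stored one.
At latitude 76.431° a degree of longitude spans 110570 m × cos 76.431° = 110570 × 0.2346 ≈ 25941.5 m.
Maximum E–W displacement: 0.015 × 25941.5 = 389.123 m.
Converting: 389.123 m × 3.2808 ft/m ≈ 1276.6 ft.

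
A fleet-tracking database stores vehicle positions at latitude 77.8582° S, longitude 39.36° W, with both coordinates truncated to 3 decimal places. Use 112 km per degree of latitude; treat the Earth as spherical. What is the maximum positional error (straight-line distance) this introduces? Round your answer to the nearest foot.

375 feet

Truncating at 3 decimal places can drop up to a full unit in the last place, so each coordinate may be off by as much as 0.001°.
N–S: 0.001° × 112000 m/° = 112 m.
Longitude error → 0.001 × 112000 × cos 77.8582° = 0.001 × 112000 × 0.2103 ≈ 23.5572 m.
The two errors are perpendicular, so the maximum displacement is √(112² + 23.5572²) ≈ 114.451 m.
Converting: 114.451 m × 3.2808 ft/m ≈ 375.49 ft.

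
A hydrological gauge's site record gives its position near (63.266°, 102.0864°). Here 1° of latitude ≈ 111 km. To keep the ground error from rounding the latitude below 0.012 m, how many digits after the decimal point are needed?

7 decimal places

One degree of latitude covers 111000 m.
With N decimal places the half-ulp bound is 0.5·10⁻ᴺ°, or 0.5·10⁻ᴺ × 111000 m on the ground.
Setting 55500 × 10⁻ᴺ ≤ 0.012 gives 10ᴺ ≥ 4.625e+06, i.e. N ≥ 6.67.
At 6 places the error can reach 0.0555 m, but 7 places keeps it to 0.00555 m.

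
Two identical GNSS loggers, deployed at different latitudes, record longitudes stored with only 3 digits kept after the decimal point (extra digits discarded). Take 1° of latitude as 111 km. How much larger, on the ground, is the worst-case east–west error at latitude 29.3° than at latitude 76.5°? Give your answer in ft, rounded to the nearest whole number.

233 ft

Truncating at 3 decimal places can drop up to a full unit in the last place, so the longitude may be off by as much as 0.001°.
At 29.3°: 0.001° × 111000 × cos 29.3° = 0.001 × 111000 × 0.8721 ≈ 96.8 m.
Error at 76.5° = 0.001° × 111000 × cos 76.5° ≈ 111 × 0.2334 = 25.912 m.
Difference: 96.8 − 25.912 = 70.887 m.
Converting: 70.8873 m × 3.2808 ft/m ≈ 232.57 ft.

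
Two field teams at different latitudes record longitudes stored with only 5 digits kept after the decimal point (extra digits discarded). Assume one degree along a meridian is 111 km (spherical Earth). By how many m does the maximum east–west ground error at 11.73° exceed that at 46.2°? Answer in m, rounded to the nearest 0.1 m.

Truncating at 5 decimal places can drop up to a full unit in the last place, so the longitude may be off by as much as 1e-05°.
At 11.73°: 1e-05° × 111000 × cos 11.73° = 1e-05 × 111000 × 0.9791 ≈ 1.0868 m.
Error at 46.2° = 1e-05° × 111000 × cos 46.2° ≈ 1.11 × 0.6921 = 0.76828 m.
So the lower-latitude error exceeds the higher by 1.0868 − 0.76828 = 0.31854 m.

0.3 m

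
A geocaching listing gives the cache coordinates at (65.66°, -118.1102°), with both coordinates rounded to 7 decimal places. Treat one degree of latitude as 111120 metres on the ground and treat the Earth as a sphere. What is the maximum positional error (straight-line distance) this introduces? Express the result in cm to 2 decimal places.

Rounding to 7 decimal places leaves each coordinate within ±5e-08° of the true value.
North–south component: 5e-08° × 111120 = 0.005556 m.
Longitude error → 5e-08 × 111120 × cos 65.66° = 5e-08 × 111120 × 0.4122 ≈ 0.00228991 m.
Combining orthogonally: (0.005556² + 0.00228991²)^½ ≈ 0.00600939 m.
That is 0.00600939 m = 0.60094 cm.

0.60 cm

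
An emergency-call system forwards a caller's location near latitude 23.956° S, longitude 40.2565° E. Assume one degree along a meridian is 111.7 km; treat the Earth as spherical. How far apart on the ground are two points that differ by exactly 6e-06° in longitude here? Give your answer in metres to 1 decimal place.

At 23.956° a degree of longitude is 111700 × cos 23.956° ≈ 102078 m, so 6e-06° corresponds to 0.612467 m.

0.6 metres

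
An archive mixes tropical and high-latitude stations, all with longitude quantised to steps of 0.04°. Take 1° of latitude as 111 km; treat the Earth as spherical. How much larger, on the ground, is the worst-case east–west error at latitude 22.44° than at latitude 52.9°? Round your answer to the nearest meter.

With a 0.04° grid the true value lies within half a step, ±0.04°/2 = ±0.02°, of the stored one.
At 22.44°: 0.02° × 111000 × cos 22.44° = 0.02 × 111000 × 0.9243 ≈ 2051.9 m.
At 52.9°: 0.02° × 111000 × cos 52.9° = 0.02 × 111000 × 0.6032 ≈ 1339.1 m.
So the lower-latitude error exceeds the higher by 2051.9 − 1339.1 = 712.78 m.

713 meters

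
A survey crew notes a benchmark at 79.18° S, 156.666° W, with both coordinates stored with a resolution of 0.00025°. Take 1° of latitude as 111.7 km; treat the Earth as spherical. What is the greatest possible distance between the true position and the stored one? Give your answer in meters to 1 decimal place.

14.2 meters

With a 0.00025° grid the true value lies within half a step, ±0.00025°/2 = ±0.000125°, of the stored one.
Latitude error → 0.000125 × 111700 = 13.9625 m along the meridian.
Longitude error → 0.000125 × 111700 × cos 79.18° = 0.000125 × 111700 × 0.1877 ≈ 2.6211 m.
Worst case both components are at the extreme and orthogonal: √(13.9625² + 2.6211²) ≈ 14.2064 m.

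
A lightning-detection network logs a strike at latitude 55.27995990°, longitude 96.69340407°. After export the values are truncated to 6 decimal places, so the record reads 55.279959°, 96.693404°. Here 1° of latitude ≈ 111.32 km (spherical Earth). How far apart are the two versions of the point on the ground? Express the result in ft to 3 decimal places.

The latitude changed by +0.00000090° and the longitude by +0.00000007°.
N–S: 0.00000090° × 111320 m/° = 0.100188 m.
E–W at 55.28°: 0.00000007° × 111320 × cos 55.28° = 0.00000007 × 111320 × 0.5696 ≈ 0.00443829 m.
Hypotenuse of the two orthogonal shifts: √(0.100188² + 0.00443829²) = 0.100286 m.
Converting: 0.100286 m × 3.2808 ft/m ≈ 0.32902 ft.

0.329 ft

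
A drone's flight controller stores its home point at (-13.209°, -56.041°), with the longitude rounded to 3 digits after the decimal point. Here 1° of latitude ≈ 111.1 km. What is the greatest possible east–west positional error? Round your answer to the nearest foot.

Rounding to 3 decimal places leaves the longitude within ±0.0005° of the true value.
At latitude 13.209° a degree of longitude spans 111100 m × cos 13.209° = 111100 × 0.9735 ≈ 108161 m.
East–west error: 0.0005° × 108161 m/° ≈ 54.0803 m.
In feet: 54.0803 m ÷ 0.3048 ≈ 177.43 ft.

177 feet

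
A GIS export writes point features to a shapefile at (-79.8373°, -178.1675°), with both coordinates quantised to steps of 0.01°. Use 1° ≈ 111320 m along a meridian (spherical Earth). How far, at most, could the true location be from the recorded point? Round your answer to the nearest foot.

1854 feet

With a 0.01° grid the true value lies within half a step, ±0.01°/2 = ±0.005°, of the stored one.
N–S: 0.005° × 111320 m/° = 556.6 m.
Longitude error → 0.005 × 111320 × cos 79.8373° = 0.005 × 111320 × 0.1764 ≈ 98.2087 m.
Worst case both components are at the extreme and orthogonal: √(556.6² + 98.2087²) ≈ 565.198 m.
In feet: 565.198 m ÷ 0.3048 ≈ 1854.3 ft.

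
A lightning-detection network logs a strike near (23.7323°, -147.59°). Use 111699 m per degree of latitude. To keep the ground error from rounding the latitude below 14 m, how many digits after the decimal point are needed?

4

One degree of latitude covers 111699 m.
With N decimal places the half-ulp bound is 0.5·10⁻ᴺ°, or 0.5·10⁻ᴺ × 111699 m on the ground.
Need 0.5 × 111699 × 10⁻ᴺ ≤ 14 → 10⁻ᴺ ≤ 2.507e-04, so N ≥ 3.60.
At 3 places the error can reach 55.8 m, but 4 places keeps it to 5.58 m.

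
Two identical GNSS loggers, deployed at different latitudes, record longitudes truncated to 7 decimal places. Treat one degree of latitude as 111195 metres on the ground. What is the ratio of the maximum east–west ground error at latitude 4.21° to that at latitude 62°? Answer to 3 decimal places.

2.124

Truncating at 7 decimal places can drop up to a full unit in the last place, so the longitude may be off by as much as 1e-07°.
Error at 4.21° = 1e-07° × 111195 × cos 4.21° ≈ 0.011119 × 0.9973 = 0.011089 m.
Error at 62° = 1e-07° × 111195 × cos 62° ≈ 0.011119 × 0.4695 = 0.0052203 m.
Ratio: 0.011089 / 0.0052203 = cos 4.21° / cos 62° ≈ 2.1243.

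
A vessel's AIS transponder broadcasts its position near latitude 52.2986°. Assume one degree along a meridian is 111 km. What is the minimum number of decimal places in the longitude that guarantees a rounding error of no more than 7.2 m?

At 52.2986° one degree of longitude covers 111000 × cos 52.2986° ≈ 111000 × 0.6115 ≈ 67881.6 m.
N decimal places → at most half a unit in the last place, 0.5 × 10⁻ᴺ° = 67881.6/2 × 10⁻ᴺ m.
Need 0.5 × 67881.6 × 10⁻ᴺ ≤ 7.2 → 10⁻ᴺ ≤ 2.121e-04, so N ≥ 3.67.
At 3 places the error can reach 33.9 m, but 4 places keeps it to 3.39 m.

4 decimal places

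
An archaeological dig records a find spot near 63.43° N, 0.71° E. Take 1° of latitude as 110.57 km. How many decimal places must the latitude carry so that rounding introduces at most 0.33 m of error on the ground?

6

One degree of latitude covers 110570 m.
Rounding to N decimal places gives at most 0.5 × 10⁻ᴺ degrees of error, i.e. 0.5 × 10⁻ᴺ × 110570 m.
Need 0.5 × 110570 × 10⁻ᴺ ≤ 0.33 → 10⁻ᴺ ≤ 5.969e-06, so N ≥ 5.22.
So 6 decimal places suffice (0.0553 m); 5 would allow up to 0.553 m.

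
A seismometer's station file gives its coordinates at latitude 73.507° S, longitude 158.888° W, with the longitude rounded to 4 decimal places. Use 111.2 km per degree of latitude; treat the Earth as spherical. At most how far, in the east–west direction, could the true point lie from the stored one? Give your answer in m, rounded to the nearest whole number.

2 m

Rounding to 4 decimal places leaves the longitude within ±5e-05° of the true value.
At latitude 73.507° a degree of longitude spans 111200 m × cos 73.507° = 111200 × 0.2839 ≈ 31569.5 m.
So at most 5e-05° × 31569.5 ≈ 1.57847 m east–west.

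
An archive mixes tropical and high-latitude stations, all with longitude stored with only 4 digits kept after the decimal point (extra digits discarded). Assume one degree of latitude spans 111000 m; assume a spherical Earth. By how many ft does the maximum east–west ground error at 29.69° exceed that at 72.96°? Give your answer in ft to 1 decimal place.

21.0 ft

Truncating at 4 decimal places can drop up to a full unit in the last place, so the longitude may be off by as much as 0.0001°.
Error at 29.69° = 0.0001° × 111000 × cos 29.69° ≈ 11.1 × 0.8687 = 9.6428 m.
Error at 72.96° = 0.0001° × 111000 × cos 72.96° ≈ 11.1 × 0.2930 = 3.2527 m.
So the lower-latitude error exceeds the higher by 9.6428 − 3.2527 = 6.39 m.
In feet: 6.39003 m ÷ 0.3048 ≈ 20.965 ft.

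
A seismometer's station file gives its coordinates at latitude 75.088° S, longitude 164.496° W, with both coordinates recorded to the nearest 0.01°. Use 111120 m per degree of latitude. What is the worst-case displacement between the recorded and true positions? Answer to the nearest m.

574 m

Rounding to 2 decimal places leaves each coordinate within ±0.005° of the true value.
Latitude error → 0.005 × 111120 = 555.6 m along the meridian.
Longitude error → 0.005 × 111120 × cos 75.088° = 0.005 × 111120 × 0.2573 ≈ 142.975 m.
Worst case both components are at the extreme and orthogonal: √(555.6² + 142.975²) ≈ 573.701 m.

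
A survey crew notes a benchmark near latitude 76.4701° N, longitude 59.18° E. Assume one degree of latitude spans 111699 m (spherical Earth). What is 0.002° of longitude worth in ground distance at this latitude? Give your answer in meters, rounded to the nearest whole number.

At 76.4701° a degree of longitude is 111699 × cos 76.4701° ≈ 26132.3 m, so 0.002° corresponds to 52.2646 m.

52 meters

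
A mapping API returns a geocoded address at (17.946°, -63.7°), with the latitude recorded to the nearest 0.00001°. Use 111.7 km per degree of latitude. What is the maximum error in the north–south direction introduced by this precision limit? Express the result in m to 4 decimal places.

Rounding to 5 decimal places leaves the latitude within ±5e-06° of the true value.
North–south distance: 5e-06° × 111700 m/° = 0.5585 m.

0.5585 m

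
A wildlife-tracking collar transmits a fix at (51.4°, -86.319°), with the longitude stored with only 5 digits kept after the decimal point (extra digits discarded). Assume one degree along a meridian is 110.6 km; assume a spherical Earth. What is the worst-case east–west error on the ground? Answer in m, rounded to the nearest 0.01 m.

Truncating at 5 decimal places can drop up to a full unit in the last place, so the longitude may be off by as much as 1e-05°.
Parallels shrink by cos φ, so at 51.4° a degree of longitude is 110600 × 0.6239 ≈ 69001.1 m.
So at most 1e-05° × 69001.1 ≈ 0.690011 m east–west.

0.69 m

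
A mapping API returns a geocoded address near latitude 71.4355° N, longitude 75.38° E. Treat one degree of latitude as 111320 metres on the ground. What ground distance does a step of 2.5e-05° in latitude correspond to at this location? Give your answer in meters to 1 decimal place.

2.8 meters

2.5e-05° × 111320 m/° = 2.783 m.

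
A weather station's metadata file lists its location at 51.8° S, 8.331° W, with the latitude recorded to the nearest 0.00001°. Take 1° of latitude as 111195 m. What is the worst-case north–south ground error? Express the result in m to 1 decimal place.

Rounding to 5 decimal places leaves the latitude within ±5e-06° of the true value.
So the N–S error is at most 5e-06 × 111195 = 0.555975 m.

0.6 m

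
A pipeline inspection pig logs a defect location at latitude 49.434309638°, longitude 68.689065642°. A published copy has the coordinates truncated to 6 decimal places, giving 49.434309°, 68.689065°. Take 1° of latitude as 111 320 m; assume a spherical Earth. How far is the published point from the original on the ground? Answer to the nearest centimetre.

8 centimetres

Δlat = 49.434309638 − 49.434309 = +0.000000638°; Δlon = 68.689065642 − 68.689065 = +0.000000642°.
N–S: 0.000000638° × 111320 m/° = 0.0710222 m.
East–west at this latitude: 0.000000642° × 111320 × cos 49.4343° ≈ 0.000000642 × 72393.6 = 0.0464767 m.
Combined displacement = (0.0710222² + 0.0464767²)^½ ≈ 0.0848777 m.
That is 0.0848777 m = 8.4878 cm.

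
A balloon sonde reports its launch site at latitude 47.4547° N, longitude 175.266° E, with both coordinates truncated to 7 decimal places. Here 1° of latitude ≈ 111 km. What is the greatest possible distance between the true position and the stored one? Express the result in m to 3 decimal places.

0.013 m

Truncating at 7 decimal places can drop up to a full unit in the last place, so each coordinate may be off by as much as 1e-07°.
North–south component: 1e-07° × 111000 = 0.0111 m.
East–west component at 47.4547°: 1e-07° × 111000 × cos 47.4547° ≈ 1e-07 × 75055.2 ≈ 0.00750552 m.
Worst case both components are at the extreme and orthogonal: √(0.0111² + 0.00750552²) ≈ 0.0133994 m.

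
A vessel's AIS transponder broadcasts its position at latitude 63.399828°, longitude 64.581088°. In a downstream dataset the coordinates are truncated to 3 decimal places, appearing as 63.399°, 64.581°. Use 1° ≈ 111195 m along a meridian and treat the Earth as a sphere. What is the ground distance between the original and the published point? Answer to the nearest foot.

302 feet

Δlat = 63.399828 − 63.399 = +0.000828°; Δlon = 64.581088 − 64.581 = +0.000088°.
North–south shift: 0.000828 × 111195 = 92.0695 m.
East–west at this latitude: 0.000088° × 111195 × cos 63.399° ≈ 0.000088 × 49790.3 = 4.38155 m.
Combined displacement = (92.0695² + 4.38155²)^½ ≈ 92.1737 m.
In feet: 92.1737 m ÷ 0.3048 ≈ 302.41 ft.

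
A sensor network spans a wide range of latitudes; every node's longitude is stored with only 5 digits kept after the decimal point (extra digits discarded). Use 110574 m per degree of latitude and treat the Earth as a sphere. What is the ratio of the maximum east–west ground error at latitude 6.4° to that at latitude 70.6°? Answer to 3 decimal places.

2.992

Truncating at 5 decimal places can drop up to a full unit in the last place, so the longitude may be off by as much as 1e-05°.
At 6.4°: 1e-05° × 110574 × cos 6.4° = 1e-05 × 110574 × 0.9938 ≈ 1.0988 m.
At 70.6°: 1e-05° × 110574 × cos 70.6° = 1e-05 × 110574 × 0.3322 ≈ 0.36728 m.
Ratio: 1.0988 / 0.36728 = cos 6.4° / cos 70.6° ≈ 2.9918.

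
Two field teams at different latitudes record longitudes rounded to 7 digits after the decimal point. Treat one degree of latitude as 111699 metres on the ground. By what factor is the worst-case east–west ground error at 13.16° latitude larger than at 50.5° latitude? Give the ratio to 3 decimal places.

1.531

Rounding to 7 decimal places leaves the longitude within ±5e-08° of the true value.
Error at 13.16° = 5e-08° × 111699 × cos 13.16° ≈ 0.0055849 × 0.9737 = 0.0054383 m.
At 50.5°: 5e-08° × 111699 × cos 50.5° = 5e-08 × 111699 × 0.6361 ≈ 0.0035525 m.
Ratio: 0.0054383 / 0.0035525 = cos 13.16° / cos 50.5° ≈ 1.5308.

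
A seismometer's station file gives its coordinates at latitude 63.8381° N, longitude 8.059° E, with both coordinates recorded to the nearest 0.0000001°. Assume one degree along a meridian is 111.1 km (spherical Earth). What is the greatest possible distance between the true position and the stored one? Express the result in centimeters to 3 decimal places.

Rounding to 7 decimal places leaves each coordinate within ±5e-08° of the true value.
North–south component: 5e-08° × 111100 = 0.005555 m.
Longitude error → 5e-08 × 111100 × cos 63.8381° = 5e-08 × 111100 × 0.4409 ≈ 0.00244925 m.
Worst case both components are at the extreme and orthogonal: √(0.005555² + 0.00244925²) ≈ 0.00607098 m.
That is 0.00607098 m = 0.6071 cm.

0.607 centimeters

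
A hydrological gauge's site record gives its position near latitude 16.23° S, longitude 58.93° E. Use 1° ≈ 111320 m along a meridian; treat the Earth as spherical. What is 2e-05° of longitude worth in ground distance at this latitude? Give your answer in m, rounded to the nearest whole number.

One degree of longitude here spans 111320 × cos 16.23° = 111320 × 0.9601 ≈ 106884 m; 2e-05° of that is 2.13767 m.

2 m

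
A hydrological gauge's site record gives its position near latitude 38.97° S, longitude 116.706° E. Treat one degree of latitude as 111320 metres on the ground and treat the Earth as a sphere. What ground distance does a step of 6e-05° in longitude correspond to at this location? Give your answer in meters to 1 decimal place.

5.2 meters

6e-05° of longitude at 38.97° is 6e-05 × 111320 × cos 38.97° ≈ 6e-05 × 86548.6 = 5.19291 m.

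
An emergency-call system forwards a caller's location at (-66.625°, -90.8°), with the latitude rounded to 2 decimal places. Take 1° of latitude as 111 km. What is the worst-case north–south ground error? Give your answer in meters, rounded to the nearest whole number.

555 meters

Rounding to 2 decimal places leaves the latitude within ±0.005° of the true value.
Along the meridian that is 0.005° × 111000 m/° = 555 m.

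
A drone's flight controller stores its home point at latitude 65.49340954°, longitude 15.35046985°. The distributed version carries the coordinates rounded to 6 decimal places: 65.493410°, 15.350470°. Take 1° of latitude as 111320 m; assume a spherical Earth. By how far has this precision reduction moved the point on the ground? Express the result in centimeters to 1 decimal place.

5.2 centimeters

Δlat = 65.49340954 − 65.493410 = -0.00000046°; Δlon = 15.35046985 − 15.350470 = -0.00000015°.
N–S: -0.00000046° × 111320 m/° = -0.0512072 m.
E–W at 65.4934°: -0.00000015° × 111320 × cos 65.4934° = -0.00000015 × 111320 × 0.4148 ≈ -0.0069263 m.
Hypotenuse of the two orthogonal shifts: √(0.0512072² + 0.0069263²) = 0.0516735 m.
That is 0.0516735 m = 5.1674 cm.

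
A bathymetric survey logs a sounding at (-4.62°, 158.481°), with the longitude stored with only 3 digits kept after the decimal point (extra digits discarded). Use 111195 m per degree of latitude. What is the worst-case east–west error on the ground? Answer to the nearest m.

111 m

Truncating at 3 decimal places can drop up to a full unit in the last place, so the longitude may be off by as much as 0.001°.
At latitude 4.62° a degree of longitude spans 111195 m × cos 4.62° = 111195 × 0.9968 ≈ 110834 m.
Maximum E–W displacement: 0.001 × 110834 = 110.834 m.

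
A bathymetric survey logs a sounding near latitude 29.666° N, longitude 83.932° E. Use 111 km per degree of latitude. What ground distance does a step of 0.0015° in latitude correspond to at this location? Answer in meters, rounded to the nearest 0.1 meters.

0.0015° × 111000 m/° = 166.5 m.

166.5 meters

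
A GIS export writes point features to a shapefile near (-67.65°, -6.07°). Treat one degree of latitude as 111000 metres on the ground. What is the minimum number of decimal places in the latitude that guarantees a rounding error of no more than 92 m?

One degree of latitude covers 111000 m.
N decimal places → at most half a unit in the last place, 0.5 × 10⁻ᴺ° = 111000/2 × 10⁻ᴺ m.
Setting 55500 × 10⁻ᴺ ≤ 92 gives 10ᴺ ≥ 603.3, i.e. N ≥ 2.78.
So 3 decimal places suffice (55.5 m); 2 would allow up to 555 m.

3 decimal places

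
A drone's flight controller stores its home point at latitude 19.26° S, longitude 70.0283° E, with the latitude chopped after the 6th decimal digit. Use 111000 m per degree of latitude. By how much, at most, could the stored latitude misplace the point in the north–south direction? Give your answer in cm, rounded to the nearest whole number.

11 cm

Truncating at 6 decimal places can drop up to a full unit in the last place, so the latitude may be off by as much as 1e-06°.
So the N–S error is at most 1e-06 × 111000 = 0.111 m.
That is 0.111 m = 11.1 cm.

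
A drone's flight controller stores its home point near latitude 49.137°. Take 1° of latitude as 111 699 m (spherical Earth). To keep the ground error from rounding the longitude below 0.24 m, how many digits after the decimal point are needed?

6

At 49.137° one degree of longitude covers 111699 × cos 49.137° ≈ 111699 × 0.6543 ≈ 73079.4 m.
N decimal places → at most half a unit in the last place, 0.5 × 10⁻ᴺ° = 73079.4/2 × 10⁻ᴺ m.
Need 0.5 × 73079.4 × 10⁻ᴺ ≤ 0.24 → 10⁻ᴺ ≤ 6.568e-06, so N ≥ 5.18.
So 6 decimal places suffice (0.0365 m); 5 would allow up to 0.365 m.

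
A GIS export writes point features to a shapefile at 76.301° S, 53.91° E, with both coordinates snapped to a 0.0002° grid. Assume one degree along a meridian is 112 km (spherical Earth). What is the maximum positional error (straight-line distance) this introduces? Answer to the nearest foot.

38 feet

With a 0.0002° grid the true value lies within half a step, ±0.0002°/2 = ±0.0001°, of the stored one.
North–south component: 0.0001° × 112000 = 11.2 m.
E–W at 76.301°: 0.0001° × 112000 × cos 76.301° = 0.0001 × 112000 × 0.2368 ≈ 2.6524 m.
Combining orthogonally: (11.2² + 2.6524²)^½ ≈ 11.5098 m.
In feet: 11.5098 m ÷ 0.3048 ≈ 37.762 ft.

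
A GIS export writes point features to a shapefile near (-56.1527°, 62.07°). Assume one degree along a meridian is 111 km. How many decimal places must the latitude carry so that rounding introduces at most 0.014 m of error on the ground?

7 decimal places

One degree of latitude covers 111000 m.
Rounding to N decimal places gives at most 0.5 × 10⁻ᴺ degrees of error, i.e. 0.5 × 10⁻ᴺ × 111000 m.
Need 0.5 × 111000 × 10⁻ᴺ ≤ 0.014 → 10⁻ᴺ ≤ 2.523e-07, so N ≥ 6.60.
So 7 decimal places suffice (0.00555 m); 6 would allow up to 0.0555 m.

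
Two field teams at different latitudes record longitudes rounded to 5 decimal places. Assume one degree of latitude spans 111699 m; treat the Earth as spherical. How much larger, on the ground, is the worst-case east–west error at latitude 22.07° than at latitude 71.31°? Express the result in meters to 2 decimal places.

0.34 meters

Rounding to 5 decimal places leaves the longitude within ±5e-06° of the true value.
Error at 22.07° = 5e-06° × 111699 × cos 22.07° ≈ 0.5585 × 0.9267 = 0.51757 m.
At 71.31°: 5e-06° × 111699 × cos 71.31° = 5e-06 × 111699 × 0.3204 ≈ 0.17897 m.
Difference: 0.51757 − 0.17897 = 0.3386 m.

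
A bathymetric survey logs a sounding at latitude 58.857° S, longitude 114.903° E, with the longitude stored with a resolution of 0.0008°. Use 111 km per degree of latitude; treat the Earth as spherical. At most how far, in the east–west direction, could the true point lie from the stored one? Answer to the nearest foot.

75 feet

With a 0.0008° grid the true value lies within half a step, ±0.0008°/2 = ±0.0004°, of the stored one.
At latitude 58.857° a degree of longitude spans 111000 m × cos 58.857° = 111000 × 0.5172 ≈ 57406.5 m.
So at most 0.0004° × 57406.5 ≈ 22.9626 m east–west.
Converting: 22.9626 m × 3.2808 ft/m ≈ 75.337 ft.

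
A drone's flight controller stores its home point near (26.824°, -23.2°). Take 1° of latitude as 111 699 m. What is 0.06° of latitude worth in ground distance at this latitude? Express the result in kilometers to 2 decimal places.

Along a meridian 0.06° is 0.06 × 111699 = 6701.94 m.
That is 6701.94 m = 6.7019 km.

6.70 kilometers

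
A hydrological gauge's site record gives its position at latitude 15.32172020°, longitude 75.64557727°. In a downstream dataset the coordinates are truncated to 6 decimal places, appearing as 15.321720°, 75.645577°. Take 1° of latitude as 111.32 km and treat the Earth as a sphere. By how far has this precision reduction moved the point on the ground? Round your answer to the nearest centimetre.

4 centimetres

The latitude changed by +0.00000020° and the longitude by +0.00000027°.
North–south shift: 0.00000020 × 111320 = 0.022264 m.
E–W at 15.3217°: 0.00000027° × 111320 × cos 15.3217° = 0.00000027 × 111320 × 0.9645 ≈ 0.0289881 m.
Distance: √(0.022264² + 0.0289881²) ≈ 0.0365513 m.
That is 0.0365513 m = 3.6551 cm.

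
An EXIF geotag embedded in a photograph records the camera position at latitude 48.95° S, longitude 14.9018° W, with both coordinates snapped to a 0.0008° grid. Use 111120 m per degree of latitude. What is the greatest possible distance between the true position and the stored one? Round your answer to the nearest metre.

With a 0.0008° grid the true value lies within half a step, ±0.0008°/2 = ±0.0004°, of the stored one.
N–S: 0.0004° × 111120 m/° = 44.448 m.
E–W at 48.95°: 0.0004° × 111120 × cos 48.95° = 0.0004 × 111120 × 0.6567 ≈ 29.1898 m.
Worst case both components are at the extreme and orthogonal: √(44.448² + 29.1898²) ≈ 53.1758 m.

53 metres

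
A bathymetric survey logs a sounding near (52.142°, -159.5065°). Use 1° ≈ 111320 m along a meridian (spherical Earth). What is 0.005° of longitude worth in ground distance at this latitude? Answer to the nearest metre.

342 metres

One degree of longitude here spans 111320 × cos 52.142° = 111320 × 0.6137 ≈ 68317.8 m; 0.005° of that is 341.589 m.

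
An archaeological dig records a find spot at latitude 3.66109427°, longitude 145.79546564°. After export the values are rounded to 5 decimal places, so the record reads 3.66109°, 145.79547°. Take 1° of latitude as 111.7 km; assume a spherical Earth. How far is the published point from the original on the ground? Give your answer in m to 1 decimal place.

Δlat = 3.66109427 − 3.66109 = +0.00000427°; Δlon = 145.79546564 − 145.79547 = -0.00000436°.
N–S: 0.00000427° × 111700 m/° = 0.476959 m.
E–W at 3.66109°: -0.00000436° × 111700 × cos 3.66109° = -0.00000436 × 111700 × 0.9980 ≈ -0.486018 m.
Combined displacement = (0.476959² + 0.486018²)^½ ≈ 0.680958 m.

0.7 m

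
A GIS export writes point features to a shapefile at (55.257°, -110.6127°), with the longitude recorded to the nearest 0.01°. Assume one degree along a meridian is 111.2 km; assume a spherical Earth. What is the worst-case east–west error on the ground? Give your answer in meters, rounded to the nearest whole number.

Rounding to 2 decimal places leaves the longitude within ±0.005° of the true value.
At latitude 55.257° a degree of longitude spans 111200 m × cos 55.257° = 111200 × 0.5699 ≈ 63372.5 m.
East–west error: 0.005° × 63372.5 m/° ≈ 316.862 m.

317 meters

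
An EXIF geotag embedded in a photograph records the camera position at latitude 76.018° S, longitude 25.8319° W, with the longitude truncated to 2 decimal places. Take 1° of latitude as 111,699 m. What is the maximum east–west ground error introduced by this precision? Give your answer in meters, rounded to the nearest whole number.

Truncating at 2 decimal places can drop up to a full unit in the last place, so the longitude may be off by as much as 0.01°.
One degree of longitude at 76.018° is 111699 × cos 76.018° ≈ 111699 × 0.2416 = 26988.4 m.
So at most 0.01° × 26988.4 ≈ 269.884 m east–west.

270 meters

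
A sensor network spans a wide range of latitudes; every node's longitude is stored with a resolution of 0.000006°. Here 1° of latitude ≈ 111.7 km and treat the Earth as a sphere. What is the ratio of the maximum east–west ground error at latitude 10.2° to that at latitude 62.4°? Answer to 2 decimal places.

With a 0.000006° grid the true value lies within half a step, ±0.000006°/2 = ±3e-06°, of the stored one.
Error at 10.2° = 3e-06° × 111700 × cos 10.2° ≈ 0.3351 × 0.9842 = 0.3298 m.
At 62.4°: 3e-06° × 111700 × cos 62.4° = 3e-06 × 111700 × 0.4633 ≈ 0.15525 m.
The ratio reduces to cos 10.2° / cos 62.4° = 0.9842/0.4633 ≈ 2.1243.

2.12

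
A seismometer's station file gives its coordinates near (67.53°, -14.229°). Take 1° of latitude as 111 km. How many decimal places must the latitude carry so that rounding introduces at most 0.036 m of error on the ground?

7

One degree of latitude covers 111000 m.
N decimal places → at most half a unit in the last place, 0.5 × 10⁻ᴺ° = 111000/2 × 10⁻ᴺ m.
Need 0.5 × 111000 × 10⁻ᴺ ≤ 0.036 → 10⁻ᴺ ≤ 6.486e-07, so N ≥ 6.19.
N = 6 would give 0.0555 m (too coarse); N = 7 gives 0.00555 m ≤ 0.036 m.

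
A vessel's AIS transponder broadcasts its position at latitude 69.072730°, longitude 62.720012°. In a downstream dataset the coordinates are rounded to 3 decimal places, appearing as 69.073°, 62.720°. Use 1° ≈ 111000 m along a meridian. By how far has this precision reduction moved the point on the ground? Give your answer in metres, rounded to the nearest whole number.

The latitude changed by -0.000270° and the longitude by +0.000012°.
North–south shift: -0.000270 × 111000 = -29.97 m.
E–W at 69.073°: 0.000012° × 111000 × cos 69.073° = 0.000012 × 111000 × 0.3572 ≈ 0.475761 m.
Distance: √(29.97² + 0.475761²) ≈ 29.9738 m.

30 metres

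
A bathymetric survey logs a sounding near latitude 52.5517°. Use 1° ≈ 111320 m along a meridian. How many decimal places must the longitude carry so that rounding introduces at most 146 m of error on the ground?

At 52.5517° one degree of longitude covers 111320 × cos 52.5517° ≈ 111320 × 0.6080 ≈ 67687.6 m.
Rounding to N decimal places gives at most 0.5 × 10⁻ᴺ degrees of error, i.e. 0.5 × 10⁻ᴺ × 67687.6 m.
Setting 33843.8 × 10⁻ᴺ ≤ 146 gives 10ᴺ ≥ 231.8, i.e. N ≥ 2.37.
N = 2 would give 338 m (too coarse); N = 3 gives 33.8 m ≤ 146 m.

3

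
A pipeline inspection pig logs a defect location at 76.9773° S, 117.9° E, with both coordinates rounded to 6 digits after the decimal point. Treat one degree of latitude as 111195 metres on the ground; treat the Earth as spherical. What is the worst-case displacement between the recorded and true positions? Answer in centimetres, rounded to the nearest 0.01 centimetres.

5.70 centimetres

Rounding to 6 decimal places leaves each coordinate within ±5e-07° of the true value.
Latitude error → 5e-07 × 111195 = 0.0555975 m along the meridian.
E–W at 76.9773°: 5e-07° × 111195 × cos 76.9773° = 5e-07 × 111195 × 0.2253 ≈ 0.0125282 m.
The two errors are perpendicular, so the maximum displacement is √(0.0555975² + 0.0125282²) ≈ 0.0569916 m.
That is 0.0569916 m = 5.6992 cm.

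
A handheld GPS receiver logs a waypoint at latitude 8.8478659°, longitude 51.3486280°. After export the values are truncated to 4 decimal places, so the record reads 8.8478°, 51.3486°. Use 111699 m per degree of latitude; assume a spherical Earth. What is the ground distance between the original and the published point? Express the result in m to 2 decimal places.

The latitude changed by +0.0000659° and the longitude by +0.0000280°.
N–S: 0.0000659° × 111699 m/° = 7.36096 m.
E–W at 8.8478°: 0.0000280° × 111699 × cos 8.8478° = 0.0000280 × 111699 × 0.9881 ≈ 3.09036 m.
Combined displacement = (7.36096² + 3.09036²)^½ ≈ 7.98336 m.

7.98 m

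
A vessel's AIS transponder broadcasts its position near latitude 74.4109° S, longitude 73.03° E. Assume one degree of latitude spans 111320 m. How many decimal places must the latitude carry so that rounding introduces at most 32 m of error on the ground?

4

One degree of latitude covers 111320 m.
Rounding to N decimal places gives at most 0.5 × 10⁻ᴺ degrees of error, i.e. 0.5 × 10⁻ᴺ × 111320 m.
Need 0.5 × 111320 × 10⁻ᴺ ≤ 32 → 10⁻ᴺ ≤ 5.749e-04, so N ≥ 3.24.
N = 3 would give 55.7 m (too coarse); N = 4 gives 5.57 m ≤ 32 m.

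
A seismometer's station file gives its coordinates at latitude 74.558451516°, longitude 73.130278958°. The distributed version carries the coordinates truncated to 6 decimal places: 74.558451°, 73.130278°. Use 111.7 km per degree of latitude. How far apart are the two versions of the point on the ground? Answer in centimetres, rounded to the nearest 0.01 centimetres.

The latitude changed by +0.000000516° and the longitude by +0.000000958°.
North–south shift: 0.000000516 × 111700 = 0.0576372 m.
E–W at 74.5585°: 0.000000958° × 111700 × cos 74.5585° = 0.000000958 × 111700 × 0.2663 ≈ 0.0284916 m.
Hypotenuse of the two orthogonal shifts: √(0.0576372² + 0.0284916²) = 0.0642948 m.
That is 0.0642948 m = 6.4295 cm.

6.43 centimetres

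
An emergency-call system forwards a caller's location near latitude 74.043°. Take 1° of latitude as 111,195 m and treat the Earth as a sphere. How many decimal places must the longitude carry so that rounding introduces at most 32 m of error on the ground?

3 decimal places

At 74.043° one degree of longitude covers 111195 × cos 74.043° ≈ 111195 × 0.2749 ≈ 30569.3 m.
N decimal places → at most half a unit in the last place, 0.5 × 10⁻ᴺ° = 30569.3/2 × 10⁻ᴺ m.
Need 0.5 × 30569.3 × 10⁻ᴺ ≤ 32 → 10⁻ᴺ ≤ 2.094e-03, so N ≥ 2.68.
So 3 decimal places suffice (15.3 m); 2 would allow up to 153 m.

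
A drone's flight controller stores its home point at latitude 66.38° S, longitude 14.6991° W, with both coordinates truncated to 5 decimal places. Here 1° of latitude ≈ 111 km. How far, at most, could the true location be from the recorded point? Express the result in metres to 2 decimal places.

Truncating at 5 decimal places can drop up to a full unit in the last place, so each coordinate may be off by as much as 1e-05°.
Latitude error → 1e-05 × 111000 = 1.11 m along the meridian.
E–W at 66.38°: 1e-05° × 111000 × cos 66.38° = 1e-05 × 111000 × 0.4007 ≈ 0.444742 m.
Worst case both components are at the extreme and orthogonal: √(1.11² + 0.444742²) ≈ 1.19578 m.

1.20 metres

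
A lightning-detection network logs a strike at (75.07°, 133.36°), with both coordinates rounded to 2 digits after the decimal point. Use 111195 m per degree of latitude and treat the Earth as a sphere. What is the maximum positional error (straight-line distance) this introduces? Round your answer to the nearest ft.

1884 ft

Rounding to 2 decimal places leaves each coordinate within ±0.005° of the true value.
North–south component: 0.005° × 111195 = 555.975 m.
East–west component at 75.07°: 0.005° × 111195 × cos 75.07° ≈ 0.005 × 28648.1 ≈ 143.241 m.
Worst case both components are at the extreme and orthogonal: √(555.975² + 143.241²) ≈ 574.131 m.
Converting: 574.131 m × 3.2808 ft/m ≈ 1883.6 ft.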